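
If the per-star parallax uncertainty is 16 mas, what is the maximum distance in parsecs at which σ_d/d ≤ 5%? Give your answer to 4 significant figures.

3.125 pc

σ_d/d = σ_p/p, so the condition is σ_p/p ≤ 0.05, i.e. p ≥ σ_p/0.05.
p_min = 16/0.05 = 320 mas = 0.32 arcsec.
d_max = 1/p_min = 1/0.32 = 3.125 pc.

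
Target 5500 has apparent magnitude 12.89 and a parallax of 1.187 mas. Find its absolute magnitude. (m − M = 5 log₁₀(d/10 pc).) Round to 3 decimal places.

M = 3.262

d = 1/p = 1/0.001187″ = 842.46 pc.
m − M = 5 log₁₀(842.46) − 5 = 14.6277 − 5 = 9.6277.
M = m − (m − M) = 12.89 − 9.6277 = 3.262.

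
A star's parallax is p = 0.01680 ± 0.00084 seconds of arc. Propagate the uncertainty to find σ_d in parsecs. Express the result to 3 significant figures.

d = 1/p, so σ_d = σ_p / p².
σ_d = 0.000840 / (0.01680)² = 0.000840 / 0.00028224 = 2.9762 pc.

2.98 pc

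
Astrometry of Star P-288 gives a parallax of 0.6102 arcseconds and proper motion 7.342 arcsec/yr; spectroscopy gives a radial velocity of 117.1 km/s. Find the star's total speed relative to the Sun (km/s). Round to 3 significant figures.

d = 1/p = 1/0.6102″ = 1.6388 pc.
v_t = 4.740 μ d = 4.740 × 7.342 × 1.6388 = 57.032 km/s.
v = √(v_r² + v_t²) = √(117.1² + 57.032²) = √16965.1 = 130.25 km/s.

130 km/s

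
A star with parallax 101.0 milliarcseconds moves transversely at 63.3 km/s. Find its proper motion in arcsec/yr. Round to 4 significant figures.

1.349 arcsec/yr

d = 1/p = 1/0.1010″ = 9.901 pc.
μ = v_t / (4.74 d) = 63.3 / (4.74 × 9.901) = 63.3 / 46.931 = 1.3488 ″/yr.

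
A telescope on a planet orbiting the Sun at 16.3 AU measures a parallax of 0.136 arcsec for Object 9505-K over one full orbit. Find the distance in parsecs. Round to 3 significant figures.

120 pc

With baseline B (in AU) and parallax p (in arcsec), d = B/p parsecs.
d = 16.3 / 0.136 = 119.85 pc.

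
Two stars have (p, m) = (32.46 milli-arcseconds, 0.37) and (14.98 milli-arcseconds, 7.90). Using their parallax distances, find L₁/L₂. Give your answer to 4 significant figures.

L₁/L₂ = 218.9

d₁ = 1/p₁ = 1/0.03246″ = 30.807 pc; d₂ = 1/p₂ = 1/0.01498″ = 66.756 pc.
M₁ = m₁ − 5 log₁₀ d₁ + 5 = 0.37 − 7.4432 + 5 = -2.0732.
M₂ = 7.90 − 9.1225 + 5 = 3.7775.
L₁/L₂ = 10^(0.4(M₂ − M₁)) = 10^(0.4 × 5.8507) = 10^2.34028 = 218.92.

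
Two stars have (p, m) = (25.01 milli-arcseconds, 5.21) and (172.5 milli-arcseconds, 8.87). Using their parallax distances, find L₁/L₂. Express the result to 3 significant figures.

L₁/L₂ = 1380

d₁ = 1/p₁ = 1/0.02501″ = 39.984 pc; d₂ = 1/p₂ = 1/0.1725″ = 5.7971 pc.
M₁ = m₁ − 5 log₁₀ d₁ + 5 = 5.21 − 8.0094 + 5 = 2.2006.
M₂ = 8.87 − 3.8161 + 5 = 10.0539.
L₁/L₂ = 10^(0.4(M₂ − M₁)) = 10^(0.4 × 7.8533) = 10^3.14132 = 1384.6.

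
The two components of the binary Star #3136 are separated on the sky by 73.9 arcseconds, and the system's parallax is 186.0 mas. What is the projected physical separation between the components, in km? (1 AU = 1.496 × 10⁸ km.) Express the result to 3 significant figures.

d = 1/p = 1/0.1860″ = 5.3763 pc.
At distance d (pc), an angle of θ arcsec spans θ·d AU: s = 73.9 × 5.3763 = 397.31 AU.
= 397.31 × 1.496 × 10⁸ km = 5.9438 × 10^10 km.

5.94 × 10^10 km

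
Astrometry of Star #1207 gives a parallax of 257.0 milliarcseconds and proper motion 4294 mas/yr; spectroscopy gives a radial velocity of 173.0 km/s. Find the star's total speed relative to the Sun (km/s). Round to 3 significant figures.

190 km/s

d = 1/p = 1/0.2570″ = 3.8911 pc.
μ = 4294 mas/yr = 4.294 ″/yr.
v_t = 4.740 μ d = 4.740 × 4.294 × 3.8911 = 79.198 km/s.
v = √(v_r² + v_t²) = √(173.0² + 79.198²) = √36201.3 = 190.27 km/s.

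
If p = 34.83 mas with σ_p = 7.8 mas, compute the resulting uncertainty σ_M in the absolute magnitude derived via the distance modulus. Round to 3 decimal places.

σ_M = 0.486 mag

M = m − 5 log₁₀ d + 5 = m + 5 log₁₀ p + 5, so ∂M/∂p = 5/(p ln 10).
σ_M = (5/ln 10) · (σ_p/p) = 2.1715 × 7.8/34.83 = 2.1715 × 0.22394 = 0.48629.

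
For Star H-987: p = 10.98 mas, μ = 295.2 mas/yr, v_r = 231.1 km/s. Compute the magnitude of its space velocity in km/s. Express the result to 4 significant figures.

263.9 km/s

d = 1/p = 1/0.01098″ = 91.075 pc.
μ = 295.2 mas/yr = 0.2952 ″/yr.
v_t = 4.740 μ d = 4.740 × 0.2952 × 91.075 = 127.44 km/s.
v = √(v_r² + v_t²) = √(231.1² + 127.44²) = √69648.2 = 263.91 km/s.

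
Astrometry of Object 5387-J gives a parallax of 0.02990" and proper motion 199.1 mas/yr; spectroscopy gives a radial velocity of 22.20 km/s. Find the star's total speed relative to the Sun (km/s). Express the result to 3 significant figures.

38.6 km/s

d = 1/p = 1/0.02990″ = 33.445 pc.
μ = 199.1 mas/yr = 0.1991 ″/yr.
v_t = 4.740 μ d = 4.740 × 0.1991 × 33.445 = 31.563 km/s.
v = √(v_r² + v_t²) = √(22.20² + 31.563²) = √1489.06 = 38.588 km/s.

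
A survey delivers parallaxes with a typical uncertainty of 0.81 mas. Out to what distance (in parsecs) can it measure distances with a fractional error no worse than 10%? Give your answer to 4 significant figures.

123.5 pc

σ_d/d = σ_p/p, so the condition is σ_p/p ≤ 0.10, i.e. p ≥ σ_p/0.10.
p_min = 0.81/0.10 = 8.1 mas = 0.0081 arcsec.
d_max = 1/p_min = 1/0.0081 = 123.46 pc.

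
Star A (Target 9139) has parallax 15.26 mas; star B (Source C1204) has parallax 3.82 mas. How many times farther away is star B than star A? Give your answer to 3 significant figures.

Since d = 1/p, d_B/d_A = p_A/p_B.
= 15.26 / 3.82 = 3.9948.

3.99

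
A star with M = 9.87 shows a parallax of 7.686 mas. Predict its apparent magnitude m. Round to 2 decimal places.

m = 15.44

d = 1/p = 1/0.007686″ = 130.11 pc.
m − M = 5 log₁₀ d − 5 = 5 log₁₀(130.11) − 5 = 10.5716 − 5 = 5.5716.
m = M + (m − M) = 9.87 + 5.5716 = 15.44.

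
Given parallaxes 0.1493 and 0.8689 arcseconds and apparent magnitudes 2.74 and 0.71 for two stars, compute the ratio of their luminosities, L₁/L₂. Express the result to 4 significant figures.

L₁/L₂ = 5.222

d₁ = 1/p₁ = 1/0.1493″ = 6.6979 pc; d₂ = 1/p₂ = 1/0.8689″ = 1.1509 pc.
M₁ = m₁ − 5 log₁₀ d₁ + 5 = 2.74 − 4.1297 + 5 = 3.6103.
M₂ = 0.71 − 0.3052 + 5 = 5.4048.
L₁/L₂ = 10^(0.4(M₂ − M₁)) = 10^(0.4 × 1.7945) = 10^0.71780 = 5.2216.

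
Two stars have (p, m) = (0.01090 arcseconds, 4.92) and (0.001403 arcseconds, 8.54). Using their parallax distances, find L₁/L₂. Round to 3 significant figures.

d₁ = 1/p₁ = 1/0.01090″ = 91.743 pc; d₂ = 1/p₂ = 1/0.001403″ = 712.76 pc.
M₁ = m₁ − 5 log₁₀ d₁ + 5 = 4.92 − 9.8129 + 5 = 0.1071.
M₂ = 8.54 − 14.2647 + 5 = -0.7247.
L₁/L₂ = 10^(0.4(M₂ − M₁)) = 10^(0.4 × (-0.8318)) = 10^(-0.33272) = 0.46481.

L₁/L₂ = 0.465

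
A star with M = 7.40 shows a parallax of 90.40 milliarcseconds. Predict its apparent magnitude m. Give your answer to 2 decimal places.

d = 1/p = 1/0.09040″ = 11.062 pc.
m − M = 5 log₁₀ d − 5 = 5 log₁₀(11.062) − 5 = 5.2192 − 5 = 0.2192.
m = M + (m − M) = 7.40 + 0.2192 = 7.62.

m = 7.62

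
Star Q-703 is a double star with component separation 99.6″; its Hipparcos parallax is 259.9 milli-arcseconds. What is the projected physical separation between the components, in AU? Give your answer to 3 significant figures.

d = 1/p = 1/0.2599″ = 3.8476 pc.
At distance d (pc), an angle of θ arcsec spans θ·d AU: s = 99.6 × 3.8476 = 383.22 AU.

383 AU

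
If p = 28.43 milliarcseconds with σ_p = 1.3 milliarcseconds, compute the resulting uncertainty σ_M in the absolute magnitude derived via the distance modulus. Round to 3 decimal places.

M = m − 5 log₁₀ d + 5 = m + 5 log₁₀ p + 5, so ∂M/∂p = 5/(p ln 10).
σ_M = (5/ln 10) · (σ_p/p) = 2.1715 × 1.3/28.43 = 2.1715 × 0.045726 = 0.099294.

σ_M = 0.099 mag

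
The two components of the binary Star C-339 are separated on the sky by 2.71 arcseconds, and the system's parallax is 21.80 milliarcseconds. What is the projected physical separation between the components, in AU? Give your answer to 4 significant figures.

124.3 AU

d = 1/p = 1/0.02180″ = 45.872 pc.
At distance d (pc), an angle of θ arcsec spans θ·d AU: s = 2.71 × 45.872 = 124.31 AU.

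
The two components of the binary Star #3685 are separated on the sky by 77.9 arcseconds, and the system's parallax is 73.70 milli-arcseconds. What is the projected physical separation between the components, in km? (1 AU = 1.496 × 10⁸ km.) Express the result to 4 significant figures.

1.581 × 10^11 km

d = 1/p = 1/0.07370″ = 13.569 pc.
At distance d (pc), an angle of θ arcsec spans θ·d AU: s = 77.9 × 13.569 = 1057 AU.
= 1057 × 1.496 × 10⁸ km = 1.5813 × 10^11 km.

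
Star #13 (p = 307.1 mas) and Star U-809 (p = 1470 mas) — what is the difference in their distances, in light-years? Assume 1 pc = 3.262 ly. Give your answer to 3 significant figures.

8.40 ly

d_A = 1/0.3071″ = 3.2563 pc; d_B = 1/1.470″ = 0.68027 pc.
|d_B − d_A| = |0.68027 − 3.2563| = 2.576 pc = 2.576 × 3.262 ly = 8.4029 ly.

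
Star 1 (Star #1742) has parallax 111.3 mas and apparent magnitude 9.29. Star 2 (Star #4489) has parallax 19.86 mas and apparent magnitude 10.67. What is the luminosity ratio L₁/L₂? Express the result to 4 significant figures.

L₁/L₂ = 0.1135

d₁ = 1/p₁ = 1/0.1113″ = 8.9847 pc; d₂ = 1/p₂ = 1/0.01986″ = 50.352 pc.
M₁ = m₁ − 5 log₁₀ d₁ + 5 = 9.29 − 4.7675 + 5 = 9.5225.
M₂ = 10.67 − 8.5101 + 5 = 7.1599.
L₁/L₂ = 10^(0.4(M₂ − M₁)) = 10^(0.4 × (-2.3626)) = 10^(-0.94504) = 0.11349.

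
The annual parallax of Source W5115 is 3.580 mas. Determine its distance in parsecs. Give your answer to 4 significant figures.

279.3 pc

p = 3.580 mas = 0.003580 arcsec.
d = 1/p = 1/0.003580 = 279.33 pc.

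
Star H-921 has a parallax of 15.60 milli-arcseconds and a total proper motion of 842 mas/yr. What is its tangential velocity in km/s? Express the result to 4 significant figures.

d = 1/p = 1/0.01560″ = 64.103 pc.
μ = 842 mas/yr = 0.842 ″/yr.
v_t = 4.74 × μ × d = 4.74 × 0.842 × 64.103 = 255.84 km/s.

255.8 km/s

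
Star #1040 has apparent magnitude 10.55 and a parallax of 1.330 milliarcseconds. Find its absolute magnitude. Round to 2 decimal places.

d = 1/p = 1/0.001330″ = 751.88 pc.
m − M = 5 log₁₀(751.88) − 5 = 14.3807 − 5 = 9.3807.
M = m − (m − M) = 10.55 − 9.3807 = 1.17.

M = 1.17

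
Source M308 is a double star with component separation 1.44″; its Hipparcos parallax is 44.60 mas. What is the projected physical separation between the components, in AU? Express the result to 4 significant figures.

32.29 AU

d = 1/p = 1/0.04460″ = 22.422 pc.
At distance d (pc), an angle of θ arcsec spans θ·d AU: s = 1.44 × 22.422 = 32.288 AU.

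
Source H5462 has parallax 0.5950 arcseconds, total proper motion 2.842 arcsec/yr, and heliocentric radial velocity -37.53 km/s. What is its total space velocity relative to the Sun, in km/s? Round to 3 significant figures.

43.8 km/s

d = 1/p = 1/0.5950″ = 1.6807 pc.
v_t = 4.740 μ d = 4.740 × 2.842 × 1.6807 = 22.641 km/s.
v = √(v_r² + v_t²) = √((-37.53)² + 22.641²) = √1921.12 = 43.831 km/s.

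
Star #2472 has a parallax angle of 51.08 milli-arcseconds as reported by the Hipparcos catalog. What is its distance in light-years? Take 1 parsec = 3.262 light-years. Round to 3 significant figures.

63.9 light years

p = 51.08 milli-arcseconds = 0.05108 arcsec.
d = 1/p = 1/0.05108 = 19.577 pc.
In light-years: 19.577 × 3.262 = 63.86 ly.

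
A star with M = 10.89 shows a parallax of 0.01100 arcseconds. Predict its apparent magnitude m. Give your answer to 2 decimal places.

m = 15.68

d = 1/p = 1/0.01100″ = 90.909 pc.
m − M = 5 log₁₀ d − 5 = 5 log₁₀(90.909) − 5 = 9.7930 − 5 = 4.7930.
m = M + (m − M) = 10.89 + 4.7930 = 15.68.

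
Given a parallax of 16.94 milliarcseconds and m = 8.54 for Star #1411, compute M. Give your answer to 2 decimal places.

d = 1/p = 1/0.01694″ = 59.032 pc.
m − M = 5 log₁₀(59.032) − 5 = 8.8554 − 5 = 3.8554.
M = m − (m − M) = 8.54 − 3.8554 = 4.68.

M = 4.68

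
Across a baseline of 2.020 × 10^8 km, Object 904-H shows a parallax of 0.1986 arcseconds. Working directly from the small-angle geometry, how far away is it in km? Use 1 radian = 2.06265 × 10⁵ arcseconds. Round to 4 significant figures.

θ = 0.1986″ = 0.1986/206265 = 9.6284 × 10^-7 rad.
d = B/θ = (2.020 × 10^8) / (9.6284 × 10^-7) = 2.0980 × 10^14 km.

2.098 × 10^14 km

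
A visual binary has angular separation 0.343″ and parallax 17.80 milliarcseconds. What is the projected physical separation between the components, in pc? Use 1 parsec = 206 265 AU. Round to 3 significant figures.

9.34 × 10^-5 pc

d = 1/p = 1/0.01780″ = 56.18 pc.
At distance d (pc), an angle of θ arcsec spans θ·d AU: s = 0.343 × 56.18 = 19.27 AU.
= 19.27 / 206265 = 9.3424 × 10^-5 pc.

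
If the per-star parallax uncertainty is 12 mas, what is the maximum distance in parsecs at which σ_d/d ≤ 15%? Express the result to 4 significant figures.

σ_d/d = σ_p/p, so the condition is σ_p/p ≤ 0.15, i.e. p ≥ σ_p/0.15.
p_min = 12/0.15 = 80 mas = 0.08 arcsec.
d_max = 1/p_min = 1/0.08 = 12.5 pc.

12.50 pc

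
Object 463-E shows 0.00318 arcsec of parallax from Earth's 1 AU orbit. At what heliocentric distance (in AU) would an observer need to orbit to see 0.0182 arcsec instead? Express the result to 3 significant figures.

Parallax scales linearly with baseline: p ∝ B, so B = p_target / p_Earth × 1 AU.
B = 0.0182 / 0.00318 = 5.7233 AU.

5.72 AU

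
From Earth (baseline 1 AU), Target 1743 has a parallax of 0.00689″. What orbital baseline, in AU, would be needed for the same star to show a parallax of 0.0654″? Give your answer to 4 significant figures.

9.492 AU

Parallax scales linearly with baseline: p ∝ B, so B = p_target / p_Earth × 1 AU.
B = 0.0654 / 0.00689 = 9.492 AU.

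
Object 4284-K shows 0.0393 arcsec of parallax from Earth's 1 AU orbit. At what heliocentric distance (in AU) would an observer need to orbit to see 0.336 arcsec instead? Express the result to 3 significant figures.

Parallax scales linearly with baseline: p ∝ B, so B = p_target / p_Earth × 1 AU.
B = 0.336 / 0.0393 = 8.5496 AU.

8.55 AU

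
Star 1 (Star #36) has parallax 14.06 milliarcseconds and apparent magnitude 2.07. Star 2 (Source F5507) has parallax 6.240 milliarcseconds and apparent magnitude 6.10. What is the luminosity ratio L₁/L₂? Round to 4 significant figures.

d₁ = 1/p₁ = 1/0.01406″ = 71.124 pc; d₂ = 1/p₂ = 1/0.006240″ = 160.26 pc.
M₁ = m₁ − 5 log₁₀ d₁ + 5 = 2.07 − 9.2601 + 5 = -2.1901.
M₂ = 6.10 − 11.0241 + 5 = 0.0759.
L₁/L₂ = 10^(0.4(M₂ − M₁)) = 10^(0.4 × 2.2660) = 10^0.90640 = 8.0612.

L₁/L₂ = 8.061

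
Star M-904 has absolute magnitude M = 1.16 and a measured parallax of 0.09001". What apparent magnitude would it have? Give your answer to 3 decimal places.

d = 1/p = 1/0.09001″ = 11.11 pc.
m − M = 5 log₁₀ d − 5 = 5 log₁₀(11.11) − 5 = 5.2286 − 5 = 0.2286.
m = M + (m − M) = 1.16 + 0.2286 = 1.389.

m = 1.389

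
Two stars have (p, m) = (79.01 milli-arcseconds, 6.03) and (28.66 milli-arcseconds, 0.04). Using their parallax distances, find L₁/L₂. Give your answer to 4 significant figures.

d₁ = 1/p₁ = 1/0.07901″ = 12.657 pc; d₂ = 1/p₂ = 1/0.02866″ = 34.892 pc.
M₁ = m₁ − 5 log₁₀ d₁ + 5 = 6.03 − 5.5117 + 5 = 5.5183.
M₂ = 0.04 − 7.7136 + 5 = -2.6736.
L₁/L₂ = 10^(0.4(M₂ − M₁)) = 10^(0.4 × (-8.1919)) = 10^(-3.27676) = 0.00052874.

L₁/L₂ = 0.0005287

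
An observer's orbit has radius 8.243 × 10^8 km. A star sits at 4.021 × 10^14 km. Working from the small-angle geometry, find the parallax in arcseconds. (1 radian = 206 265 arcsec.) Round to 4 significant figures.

0.4228 arcsec

θ ≈ B/d = (8.243 × 10^8) / (4.021 × 10^14) = 2.0500 × 10^-6 rad.
In arcseconds: 2.0500 × 10^-6 × 206265 = 0.42284″.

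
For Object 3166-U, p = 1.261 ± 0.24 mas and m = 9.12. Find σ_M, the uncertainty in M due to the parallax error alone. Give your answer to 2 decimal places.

M = m − 5 log₁₀ d + 5 = m + 5 log₁₀ p + 5, so ∂M/∂p = 5/(p ln 10).
σ_M = (5/ln 10) · (σ_p/p) = 2.1715 × 0.24/1.261 = 2.1715 × 0.19033 = 0.4133.

σ_M = 0.41 mag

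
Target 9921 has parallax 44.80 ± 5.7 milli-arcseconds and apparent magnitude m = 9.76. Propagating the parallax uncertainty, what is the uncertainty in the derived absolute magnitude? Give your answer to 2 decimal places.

M = m − 5 log₁₀ d + 5 = m + 5 log₁₀ p + 5, so ∂M/∂p = 5/(p ln 10).
σ_M = (5/ln 10) · (σ_p/p) = 2.1715 × 5.7/44.80 = 2.1715 × 0.12723 = 0.27628.

σ_M = 0.28 mag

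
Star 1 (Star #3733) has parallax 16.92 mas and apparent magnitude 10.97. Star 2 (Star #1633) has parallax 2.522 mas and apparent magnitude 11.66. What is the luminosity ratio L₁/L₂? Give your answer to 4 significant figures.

L₁/L₂ = 0.04195

d₁ = 1/p₁ = 1/0.01692″ = 59.102 pc; d₂ = 1/p₂ = 1/0.002522″ = 396.51 pc.
M₁ = m₁ − 5 log₁₀ d₁ + 5 = 10.97 − 8.8580 + 5 = 7.1120.
M₂ = 11.66 − 12.9913 + 5 = 3.6687.
L₁/L₂ = 10^(0.4(M₂ − M₁)) = 10^(0.4 × (-3.4433)) = 10^(-1.37732) = 0.041945.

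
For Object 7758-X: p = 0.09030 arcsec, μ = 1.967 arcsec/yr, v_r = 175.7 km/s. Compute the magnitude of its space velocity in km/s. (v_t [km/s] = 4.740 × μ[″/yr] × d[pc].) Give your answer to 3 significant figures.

204 km/s

d = 1/p = 1/0.09030″ = 11.074 pc.
v_t = 4.740 μ d = 4.740 × 1.967 × 11.074 = 103.25 km/s.
v = √(v_r² + v_t²) = √(175.7² + 103.25²) = √41531.1 = 203.79 km/s.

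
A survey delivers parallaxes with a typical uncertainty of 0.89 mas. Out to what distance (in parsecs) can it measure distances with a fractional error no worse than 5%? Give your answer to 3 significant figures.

56.2 pc

σ_d/d = σ_p/p, so the condition is σ_p/p ≤ 0.05, i.e. p ≥ σ_p/0.05.
p_min = 0.89/0.05 = 17.8 mas = 0.0178 arcsec.
d_max = 1/p_min = 1/0.0178 = 56.18 pc.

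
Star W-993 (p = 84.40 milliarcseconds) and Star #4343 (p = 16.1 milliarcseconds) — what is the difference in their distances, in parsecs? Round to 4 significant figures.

d_A = 1/0.08440″ = 11.848 pc; d_B = 1/0.01610″ = 62.112 pc.
|d_B − d_A| = |62.112 − 11.848| = 50.264 pc.

50.26 pc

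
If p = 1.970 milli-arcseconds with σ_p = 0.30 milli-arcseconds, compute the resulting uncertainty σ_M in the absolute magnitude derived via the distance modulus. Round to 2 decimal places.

M = m − 5 log₁₀ d + 5 = m + 5 log₁₀ p + 5, so ∂M/∂p = 5/(p ln 10).
σ_M = (5/ln 10) · (σ_p/p) = 2.1715 × 0.30/1.970 = 2.1715 × 0.15228 = 0.33068.

σ_M = 0.33 mag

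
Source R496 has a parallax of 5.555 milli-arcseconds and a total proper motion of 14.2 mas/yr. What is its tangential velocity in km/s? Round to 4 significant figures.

12.12 km/s

d = 1/p = 1/0.005555″ = 180.02 pc.
μ = 14.2 mas/yr = 0.0142 ″/yr.
v_t = 4.74 × μ × d = 4.74 × 0.0142 × 180.02 = 12.117 km/s.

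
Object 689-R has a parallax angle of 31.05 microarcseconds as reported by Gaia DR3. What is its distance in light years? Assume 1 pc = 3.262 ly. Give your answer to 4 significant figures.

105100 light years

p = 31.05 microarcseconds = 0.00003105 arcsec.
d = 1/p = 1/0.00003105 = 32206 pc.
In light-years: 32206 × 3.262 = 1.0506 × 10^5 ly.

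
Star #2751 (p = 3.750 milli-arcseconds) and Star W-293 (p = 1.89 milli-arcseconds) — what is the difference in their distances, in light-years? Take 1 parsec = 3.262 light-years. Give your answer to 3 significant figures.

d_A = 1/0.003750″ = 266.67 pc; d_B = 1/0.001890″ = 529.1 pc.
|d_B − d_A| = |529.1 − 266.67| = 262.43 pc = 262.43 × 3.262 ly = 856.05 ly.

856 ly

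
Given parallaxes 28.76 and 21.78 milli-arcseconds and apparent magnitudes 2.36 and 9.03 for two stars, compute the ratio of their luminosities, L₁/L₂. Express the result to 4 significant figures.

L₁/L₂ = 267.0

d₁ = 1/p₁ = 1/0.02876″ = 34.771 pc; d₂ = 1/p₂ = 1/0.02178″ = 45.914 pc.
M₁ = m₁ − 5 log₁₀ d₁ + 5 = 2.36 − 7.7061 + 5 = -0.3461.
M₂ = 9.03 − 8.3097 + 5 = 5.7203.
L₁/L₂ = 10^(0.4(M₂ − M₁)) = 10^(0.4 × 6.0664) = 10^2.42656 = 267.03.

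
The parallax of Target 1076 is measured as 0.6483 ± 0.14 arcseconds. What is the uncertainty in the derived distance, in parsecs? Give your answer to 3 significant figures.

0.333 pc

d = 1/p, so σ_d = σ_p / p².
σ_d = 0.140 / (0.6483)² = 0.140 / 0.42029 = 0.3331 pc.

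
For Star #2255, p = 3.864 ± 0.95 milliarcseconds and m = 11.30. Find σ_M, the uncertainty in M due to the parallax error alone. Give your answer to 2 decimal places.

M = m − 5 log₁₀ d + 5 = m + 5 log₁₀ p + 5, so ∂M/∂p = 5/(p ln 10).
σ_M = (5/ln 10) · (σ_p/p) = 2.1715 × 0.95/3.864 = 2.1715 × 0.24586 = 0.53388.

σ_M = 0.53 mag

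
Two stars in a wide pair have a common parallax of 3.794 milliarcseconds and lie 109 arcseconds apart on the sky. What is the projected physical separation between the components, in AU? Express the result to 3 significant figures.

28700 AU

d = 1/p = 1/0.003794″ = 263.57 pc.
At distance d (pc), an angle of θ arcsec spans θ·d AU: s = 109 × 263.57 = 28729 AU.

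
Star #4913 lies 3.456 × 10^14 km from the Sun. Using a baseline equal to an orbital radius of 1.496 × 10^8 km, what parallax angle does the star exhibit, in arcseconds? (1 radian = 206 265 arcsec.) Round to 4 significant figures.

0.08929 arcsec

θ ≈ B/d = (1.496 × 10^8) / (3.456 × 10^14) = 4.3287 × 10^-7 rad.
In arcseconds: 4.3287 × 10^-7 × 206265 = 0.089286″.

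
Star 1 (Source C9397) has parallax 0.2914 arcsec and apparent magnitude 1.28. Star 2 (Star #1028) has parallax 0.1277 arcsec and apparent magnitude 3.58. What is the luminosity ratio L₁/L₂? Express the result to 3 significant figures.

L₁/L₂ = 1.60

d₁ = 1/p₁ = 1/0.2914″ = 3.4317 pc; d₂ = 1/p₂ = 1/0.1277″ = 7.8309 pc.
M₁ = m₁ − 5 log₁₀ d₁ + 5 = 1.28 − 2.6775 + 5 = 3.6025.
M₂ = 3.58 − 4.4691 + 5 = 4.1109.
L₁/L₂ = 10^(0.4(M₂ − M₁)) = 10^(0.4 × 0.5084) = 10^0.20336 = 1.5972.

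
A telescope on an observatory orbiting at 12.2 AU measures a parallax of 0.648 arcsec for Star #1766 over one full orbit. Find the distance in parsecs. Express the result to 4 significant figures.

With baseline B (in AU) and parallax p (in arcsec), d = B/p parsecs.
d = 12.2 / 0.648 = 18.827 pc.

18.83 pc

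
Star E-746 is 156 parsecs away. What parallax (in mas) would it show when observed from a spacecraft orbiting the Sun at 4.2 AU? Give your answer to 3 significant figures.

p (arcsec) = B (AU) / d (pc).
p = 4.2 / 156 = 0.026923 arcsec = 26.923 mas.

26.9 mas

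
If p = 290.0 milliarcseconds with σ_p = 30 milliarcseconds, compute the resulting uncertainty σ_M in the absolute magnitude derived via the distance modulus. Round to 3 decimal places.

M = m − 5 log₁₀ d + 5 = m + 5 log₁₀ p + 5, so ∂M/∂p = 5/(p ln 10).
σ_M = (5/ln 10) · (σ_p/p) = 2.1715 × 30/290.0 = 2.1715 × 0.10345 = 0.22464.

σ_M = 0.225 mag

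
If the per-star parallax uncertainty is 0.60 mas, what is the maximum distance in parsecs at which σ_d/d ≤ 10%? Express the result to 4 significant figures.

σ_d/d = σ_p/p, so the condition is σ_p/p ≤ 0.10, i.e. p ≥ σ_p/0.10.
p_min = 0.60/0.10 = 6 mas = 0.006 arcsec.
d_max = 1/p_min = 1/0.006 = 166.67 pc.

166.7 pc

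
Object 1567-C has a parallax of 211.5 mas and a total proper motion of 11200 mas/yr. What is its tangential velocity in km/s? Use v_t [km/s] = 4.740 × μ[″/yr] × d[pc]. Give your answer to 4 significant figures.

251.0 km/s

d = 1/p = 1/0.2115″ = 4.7281 pc.
μ = 11200 mas/yr = 11.2 ″/yr.
v_t = 4.74 × μ × d = 4.74 × 11.2 × 4.7281 = 251.01 km/s.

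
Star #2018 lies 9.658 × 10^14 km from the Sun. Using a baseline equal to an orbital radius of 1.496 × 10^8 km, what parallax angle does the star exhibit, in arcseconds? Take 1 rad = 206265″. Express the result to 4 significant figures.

θ ≈ B/d = (1.496 × 10^8) / (9.658 × 10^14) = 1.5490 × 10^-7 rad.
In arcseconds: 1.5490 × 10^-7 × 206265 = 0.03195″.

0.03195 arcsec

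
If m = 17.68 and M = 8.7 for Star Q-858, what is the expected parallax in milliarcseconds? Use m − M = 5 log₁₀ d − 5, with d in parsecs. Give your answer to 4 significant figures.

m − M = 17.68 − 8.7 = 8.98.
d = 10^((m−M)/5 + 1) = 10^2.796 = 625.17 pc.
p = 1/d = 1/625.17 = 0.0015996 arcsec = 1.5996 mas.

1.600 mas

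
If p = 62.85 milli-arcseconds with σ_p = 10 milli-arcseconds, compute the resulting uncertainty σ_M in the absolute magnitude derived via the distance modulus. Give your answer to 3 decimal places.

M = m − 5 log₁₀ d + 5 = m + 5 log₁₀ p + 5, so ∂M/∂p = 5/(p ln 10).
σ_M = (5/ln 10) · (σ_p/p) = 2.1715 × 10/62.85 = 2.1715 × 0.15911 = 0.34551.

σ_M = 0.346 mag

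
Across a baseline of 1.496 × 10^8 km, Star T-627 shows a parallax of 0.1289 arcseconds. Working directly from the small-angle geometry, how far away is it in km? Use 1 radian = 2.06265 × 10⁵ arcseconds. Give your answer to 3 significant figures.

2.39 × 10^14 km

θ = 0.1289″ = 0.1289/206265 = 6.2492 × 10^-7 rad.
d = B/θ = (1.496 × 10^8) / (6.2492 × 10^-7) = 2.3939 × 10^14 km.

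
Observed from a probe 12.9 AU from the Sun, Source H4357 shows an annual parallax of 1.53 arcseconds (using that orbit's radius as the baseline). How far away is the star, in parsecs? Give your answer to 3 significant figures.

With baseline B (in AU) and parallax p (in arcsec), d = B/p parsecs.
d = 12.9 / 1.53 = 8.4314 pc.

8.43 pc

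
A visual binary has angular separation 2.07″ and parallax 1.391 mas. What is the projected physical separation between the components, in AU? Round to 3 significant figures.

1490 AU

d = 1/p = 1/0.001391″ = 718.91 pc.
At distance d (pc), an angle of θ arcsec spans θ·d AU: s = 2.07 × 718.91 = 1488.1 AU.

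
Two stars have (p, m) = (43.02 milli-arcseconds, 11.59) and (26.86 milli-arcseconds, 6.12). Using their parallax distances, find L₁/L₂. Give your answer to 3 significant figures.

L₁/L₂ = 0.00253

d₁ = 1/p₁ = 1/0.04302″ = 23.245 pc; d₂ = 1/p₂ = 1/0.02686″ = 37.23 pc.
M₁ = m₁ − 5 log₁₀ d₁ + 5 = 11.59 − 6.8316 + 5 = 9.7584.
M₂ = 6.12 − 7.8545 + 5 = 3.2655.
L₁/L₂ = 10^(0.4(M₂ − M₁)) = 10^(0.4 × (-6.4929)) = 10^(-2.59716) = 0.0025284.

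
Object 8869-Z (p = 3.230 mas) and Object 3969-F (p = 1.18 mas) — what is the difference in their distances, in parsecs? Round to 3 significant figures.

538 pc

d_A = 1/0.003230″ = 309.6 pc; d_B = 1/0.001180″ = 847.46 pc.
|d_B − d_A| = |847.46 − 309.6| = 537.86 pc.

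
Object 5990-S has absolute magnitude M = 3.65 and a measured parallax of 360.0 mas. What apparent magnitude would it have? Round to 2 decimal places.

m = 0.87

d = 1/p = 1/0.3600″ = 2.7778 pc.
m − M = 5 log₁₀ d − 5 = 5 log₁₀(2.7778) − 5 = 2.2185 − 5 = -2.7815.
m = M + (m − M) = 3.65 + (-2.7815) = 0.87.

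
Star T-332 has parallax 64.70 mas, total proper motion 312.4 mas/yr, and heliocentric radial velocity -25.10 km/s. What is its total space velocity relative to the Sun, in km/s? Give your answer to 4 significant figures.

33.97 km/s

d = 1/p = 1/0.06470″ = 15.456 pc.
μ = 312.4 mas/yr = 0.3124 ″/yr.
v_t = 4.740 μ d = 4.740 × 0.3124 × 15.456 = 22.887 km/s.
v = √(v_r² + v_t²) = √((-25.10)² + 22.887²) = √1153.82 = 33.968 km/s.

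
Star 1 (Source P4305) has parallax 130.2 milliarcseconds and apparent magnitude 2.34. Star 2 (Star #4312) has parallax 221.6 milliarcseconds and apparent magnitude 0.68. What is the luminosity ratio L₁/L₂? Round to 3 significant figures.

d₁ = 1/p₁ = 1/0.1302″ = 7.6805 pc; d₂ = 1/p₂ = 1/0.2216″ = 4.5126 pc.
M₁ = m₁ − 5 log₁₀ d₁ + 5 = 2.34 − 4.4269 + 5 = 2.9131.
M₂ = 0.68 − 3.2721 + 5 = 2.4079.
L₁/L₂ = 10^(0.4(M₂ − M₁)) = 10^(0.4 × (-0.5052)) = 10^(-0.20208) = 0.62794.

L₁/L₂ = 0.628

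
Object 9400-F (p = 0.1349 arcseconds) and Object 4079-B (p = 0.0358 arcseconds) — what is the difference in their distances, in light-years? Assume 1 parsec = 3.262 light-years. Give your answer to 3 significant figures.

66.9 ly

d_A = 1/0.1349″ = 7.4129 pc; d_B = 1/0.03580″ = 27.933 pc.
|d_B − d_A| = |27.933 − 7.4129| = 20.52 pc = 20.52 × 3.262 ly = 66.936 ly.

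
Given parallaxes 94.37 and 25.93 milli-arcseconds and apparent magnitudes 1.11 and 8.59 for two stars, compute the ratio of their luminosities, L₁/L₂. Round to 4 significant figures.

L₁/L₂ = 74.12

d₁ = 1/p₁ = 1/0.09437″ = 10.597 pc; d₂ = 1/p₂ = 1/0.02593″ = 38.565 pc.
M₁ = m₁ − 5 log₁₀ d₁ + 5 = 1.11 − 5.1259 + 5 = 0.9841.
M₂ = 8.59 − 7.9310 + 5 = 5.6590.
L₁/L₂ = 10^(0.4(M₂ − M₁)) = 10^(0.4 × 4.6749) = 10^1.86996 = 74.124.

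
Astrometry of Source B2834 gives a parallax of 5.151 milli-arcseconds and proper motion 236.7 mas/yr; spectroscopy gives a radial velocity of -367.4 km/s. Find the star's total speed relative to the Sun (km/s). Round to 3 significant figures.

d = 1/p = 1/0.005151″ = 194.14 pc.
μ = 236.7 mas/yr = 0.2367 ″/yr.
v_t = 4.740 μ d = 4.740 × 0.2367 × 194.14 = 217.82 km/s.
v = √(v_r² + v_t²) = √((-367.4)² + 217.82²) = √182428 = 427.12 km/s.

427 km/s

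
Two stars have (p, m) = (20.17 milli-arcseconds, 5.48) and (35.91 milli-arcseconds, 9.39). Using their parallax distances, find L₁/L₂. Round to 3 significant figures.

d₁ = 1/p₁ = 1/0.02017″ = 49.579 pc; d₂ = 1/p₂ = 1/0.03591″ = 27.847 pc.
M₁ = m₁ − 5 log₁₀ d₁ + 5 = 5.48 − 8.4765 + 5 = 2.0035.
M₂ = 9.39 − 7.2239 + 5 = 7.1661.
L₁/L₂ = 10^(0.4(M₂ − M₁)) = 10^(0.4 × 5.1626) = 10^2.06504 = 116.16.

L₁/L₂ = 116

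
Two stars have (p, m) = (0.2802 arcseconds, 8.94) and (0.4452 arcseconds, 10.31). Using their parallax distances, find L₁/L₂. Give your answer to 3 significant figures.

d₁ = 1/p₁ = 1/0.2802″ = 3.5689 pc; d₂ = 1/p₂ = 1/0.4452″ = 2.2462 pc.
M₁ = m₁ − 5 log₁₀ d₁ + 5 = 8.94 − 2.7627 + 5 = 11.1773.
M₂ = 10.31 − 1.7572 + 5 = 13.5528.
L₁/L₂ = 10^(0.4(M₂ − M₁)) = 10^(0.4 × 2.3755) = 10^0.95020 = 8.9166.

L₁/L₂ = 8.92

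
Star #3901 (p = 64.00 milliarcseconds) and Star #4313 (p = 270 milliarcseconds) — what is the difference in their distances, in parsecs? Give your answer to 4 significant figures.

d_A = 1/0.06400″ = 15.625 pc; d_B = 1/0.2700″ = 3.7037 pc.
|d_B − d_A| = |3.7037 − 15.625| = 11.921 pc.

11.92 pc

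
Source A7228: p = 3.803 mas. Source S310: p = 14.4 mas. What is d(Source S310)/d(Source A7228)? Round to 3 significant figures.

0.264

Since d = 1/p, d_B/d_A = p_A/p_B.
= 3.803 / 14.4 = 0.2641.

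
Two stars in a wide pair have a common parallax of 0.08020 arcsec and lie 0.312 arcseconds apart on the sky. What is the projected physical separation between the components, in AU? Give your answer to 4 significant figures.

d = 1/p = 1/0.08020″ = 12.469 pc.
At distance d (pc), an angle of θ arcsec spans θ·d AU: s = 0.312 × 12.469 = 3.8903 AU.

3.890 AU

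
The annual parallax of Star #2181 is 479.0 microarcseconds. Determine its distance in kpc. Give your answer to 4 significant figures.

2.088 kpc

p = 479.0 microarcseconds = 0.0004790 arcsec.
d = 1/p = 1/0.0004790 = 2087.7 pc.
= 2.0877 kpc.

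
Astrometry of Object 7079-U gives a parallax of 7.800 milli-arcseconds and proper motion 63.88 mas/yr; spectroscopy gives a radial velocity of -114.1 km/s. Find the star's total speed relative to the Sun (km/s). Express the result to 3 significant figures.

121 km/s

d = 1/p = 1/0.007800″ = 128.21 pc.
μ = 63.88 mas/yr = 0.06388 ″/yr.
v_t = 4.740 μ d = 4.740 × 0.06388 × 128.21 = 38.821 km/s.
v = √(v_r² + v_t²) = √((-114.1)² + 38.821²) = √14525.9 = 120.52 km/s.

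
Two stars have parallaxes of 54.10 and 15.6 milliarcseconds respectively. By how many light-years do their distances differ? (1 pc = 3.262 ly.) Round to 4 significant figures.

148.8 ly

d_A = 1/0.05410″ = 18.484 pc; d_B = 1/0.01560″ = 64.103 pc.
|d_B − d_A| = |64.103 − 18.484| = 45.619 pc = 45.619 × 3.262 ly = 148.81 ly.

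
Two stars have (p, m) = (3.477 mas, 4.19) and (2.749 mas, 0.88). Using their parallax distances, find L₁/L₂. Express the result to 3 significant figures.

d₁ = 1/p₁ = 1/0.003477″ = 287.6 pc; d₂ = 1/p₂ = 1/0.002749″ = 363.77 pc.
M₁ = m₁ − 5 log₁₀ d₁ + 5 = 4.19 − 12.2939 + 5 = -3.1039.
M₂ = 0.88 − 12.8041 + 5 = -6.9241.
L₁/L₂ = 10^(0.4(M₂ − M₁)) = 10^(0.4 × (-3.8202)) = 10^(-1.52808) = 0.029643.

L₁/L₂ = 0.0296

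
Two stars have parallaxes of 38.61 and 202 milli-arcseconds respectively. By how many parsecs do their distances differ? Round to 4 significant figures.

20.95 pc

d_A = 1/0.03861″ = 25.9 pc; d_B = 1/0.2020″ = 4.9505 pc.
|d_B − d_A| = |4.9505 − 25.9| = 20.95 pc.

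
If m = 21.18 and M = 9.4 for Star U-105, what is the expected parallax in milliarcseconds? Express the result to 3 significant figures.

m − M = 21.18 − 9.4 = 11.78.
d = 10^((m−M)/5 + 1) = 10^3.356 = 2269.9 pc.
p = 1/d = 1/2269.9 = 0.00044055 arcsec = 0.44055 mas.

0.441 mas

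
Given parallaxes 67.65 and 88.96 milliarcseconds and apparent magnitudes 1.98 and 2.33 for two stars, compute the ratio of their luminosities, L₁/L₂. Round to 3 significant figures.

L₁/L₂ = 2.39

d₁ = 1/p₁ = 1/0.06765″ = 14.782 pc; d₂ = 1/p₂ = 1/0.08896″ = 11.241 pc.
M₁ = m₁ − 5 log₁₀ d₁ + 5 = 1.98 − 5.8487 + 5 = 1.1313.
M₂ = 2.33 − 5.2540 + 5 = 2.0760.
L₁/L₂ = 10^(0.4(M₂ − M₁)) = 10^(0.4 × 0.9447) = 10^0.37788 = 2.3872.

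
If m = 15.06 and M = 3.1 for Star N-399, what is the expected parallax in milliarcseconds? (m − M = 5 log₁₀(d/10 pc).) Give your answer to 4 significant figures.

m − M = 15.06 − 3.1 = 11.96.
d = 10^((m−M)/5 + 1) = 10^3.392 = 2466 pc.
p = 1/d = 1/2466 = 0.00040552 arcsec = 0.40552 mas.

0.4055 mas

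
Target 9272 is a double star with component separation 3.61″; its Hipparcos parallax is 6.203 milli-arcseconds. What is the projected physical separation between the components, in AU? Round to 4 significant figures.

d = 1/p = 1/0.006203″ = 161.21 pc.
At distance d (pc), an angle of θ arcsec spans θ·d AU: s = 3.61 × 161.21 = 581.97 AU.

582.0 AU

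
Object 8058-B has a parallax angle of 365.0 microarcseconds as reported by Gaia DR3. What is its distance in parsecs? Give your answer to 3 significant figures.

2740 pc

p = 365.0 microarcseconds = 0.0003650 arcsec.
d = 1/p = 1/0.0003650 = 2739.7 pc.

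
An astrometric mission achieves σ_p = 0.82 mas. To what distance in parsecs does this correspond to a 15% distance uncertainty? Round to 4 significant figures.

182.9 pc

σ_d/d = σ_p/p, so the condition is σ_p/p ≤ 0.15, i.e. p ≥ σ_p/0.15.
p_min = 0.82/0.15 = 5.4667 mas = 0.0054667 arcsec.
d_max = 1/p_min = 1/0.0054667 = 182.93 pc.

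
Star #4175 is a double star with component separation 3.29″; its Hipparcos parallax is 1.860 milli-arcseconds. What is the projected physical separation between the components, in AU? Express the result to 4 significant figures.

1769 AU

d = 1/p = 1/0.001860″ = 537.63 pc.
At distance d (pc), an angle of θ arcsec spans θ·d AU: s = 3.29 × 537.63 = 1768.8 AU.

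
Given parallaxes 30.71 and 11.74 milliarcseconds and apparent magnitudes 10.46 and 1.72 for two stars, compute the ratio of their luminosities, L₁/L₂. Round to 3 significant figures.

d₁ = 1/p₁ = 1/0.03071″ = 32.563 pc; d₂ = 1/p₂ = 1/0.01174″ = 85.179 pc.
M₁ = m₁ − 5 log₁₀ d₁ + 5 = 10.46 − 7.5636 + 5 = 7.8964.
M₂ = 1.72 − 9.6517 + 5 = -2.9317.
L₁/L₂ = 10^(0.4(M₂ − M₁)) = 10^(0.4 × (-10.8281)) = 10^(-4.33124) = 0.00004664.

L₁/L₂ = 4.66 × 10^-5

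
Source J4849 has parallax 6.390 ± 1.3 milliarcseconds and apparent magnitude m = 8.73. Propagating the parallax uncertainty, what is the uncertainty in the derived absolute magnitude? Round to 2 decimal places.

M = m − 5 log₁₀ d + 5 = m + 5 log₁₀ p + 5, so ∂M/∂p = 5/(p ln 10).
σ_M = (5/ln 10) · (σ_p/p) = 2.1715 × 1.3/6.390 = 2.1715 × 0.20344 = 0.44177.

σ_M = 0.44 mag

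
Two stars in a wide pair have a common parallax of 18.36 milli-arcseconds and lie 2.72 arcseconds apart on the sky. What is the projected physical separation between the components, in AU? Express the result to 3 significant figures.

148 AU

d = 1/p = 1/0.01836″ = 54.466 pc.
At distance d (pc), an angle of θ arcsec spans θ·d AU: s = 2.72 × 54.466 = 148.15 AU.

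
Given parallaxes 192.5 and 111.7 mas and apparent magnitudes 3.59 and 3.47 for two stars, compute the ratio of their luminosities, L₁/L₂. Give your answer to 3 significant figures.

d₁ = 1/p₁ = 1/0.1925″ = 5.1948 pc; d₂ = 1/p₂ = 1/0.1117″ = 8.9526 pc.
M₁ = m₁ − 5 log₁₀ d₁ + 5 = 3.59 − 3.5778 + 5 = 5.0122.
M₂ = 3.47 − 4.7597 + 5 = 3.7103.
L₁/L₂ = 10^(0.4(M₂ − M₁)) = 10^(0.4 × (-1.3019)) = 10^(-0.52076) = 0.30147.

L₁/L₂ = 0.301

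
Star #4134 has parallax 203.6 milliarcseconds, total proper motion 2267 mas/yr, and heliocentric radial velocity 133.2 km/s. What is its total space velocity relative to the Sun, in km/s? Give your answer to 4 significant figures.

143.3 km/s

d = 1/p = 1/0.2036″ = 4.9116 pc.
μ = 2267 mas/yr = 2.267 ″/yr.
v_t = 4.740 μ d = 4.740 × 2.267 × 4.9116 = 52.778 km/s.
v = √(v_r² + v_t²) = √(133.2² + 52.778²) = √20527.8 = 143.28 km/s.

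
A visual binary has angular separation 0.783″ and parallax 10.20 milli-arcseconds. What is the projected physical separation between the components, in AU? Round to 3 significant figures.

d = 1/p = 1/0.01020″ = 98.039 pc.
At distance d (pc), an angle of θ arcsec spans θ·d AU: s = 0.783 × 98.039 = 76.765 AU.

76.8 AU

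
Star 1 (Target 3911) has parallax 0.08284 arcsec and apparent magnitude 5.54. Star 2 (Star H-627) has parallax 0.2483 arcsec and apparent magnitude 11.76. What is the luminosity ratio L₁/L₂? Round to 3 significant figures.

d₁ = 1/p₁ = 1/0.08284″ = 12.071 pc; d₂ = 1/p₂ = 1/0.2483″ = 4.0274 pc.
M₁ = m₁ − 5 log₁₀ d₁ + 5 = 5.54 − 5.4087 + 5 = 5.1313.
M₂ = 11.76 − 3.0251 + 5 = 13.7349.
L₁/L₂ = 10^(0.4(M₂ − M₁)) = 10^(0.4 × 8.6036) = 10^3.44144 = 2763.4.

L₁/L₂ = 2760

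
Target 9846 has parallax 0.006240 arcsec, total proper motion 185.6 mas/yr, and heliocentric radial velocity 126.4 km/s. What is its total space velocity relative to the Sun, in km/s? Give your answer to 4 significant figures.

189.4 km/s

d = 1/p = 1/0.006240″ = 160.26 pc.
μ = 185.6 mas/yr = 0.1856 ″/yr.
v_t = 4.740 μ d = 4.740 × 0.1856 × 160.26 = 140.99 km/s.
v = √(v_r² + v_t²) = √(126.4² + 140.99²) = √35855.1 = 189.35 km/s.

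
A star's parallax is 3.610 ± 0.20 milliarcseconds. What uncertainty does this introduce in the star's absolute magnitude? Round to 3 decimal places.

M = m − 5 log₁₀ d + 5 = m + 5 log₁₀ p + 5, so ∂M/∂p = 5/(p ln 10).
σ_M = (5/ln 10) · (σ_p/p) = 2.1715 × 0.20/3.610 = 2.1715 × 0.055402 = 0.12031.

σ_M = 0.120 mag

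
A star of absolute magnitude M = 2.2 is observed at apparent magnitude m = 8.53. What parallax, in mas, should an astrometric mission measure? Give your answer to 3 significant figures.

m − M = 8.53 − 2.2 = 6.33.
d = 10^((m−M)/5 + 1) = 10^2.266 = 184.5 pc.
p = 1/d = 1/184.5 = 0.0054201 arcsec = 5.4201 mas.

5.42 mas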